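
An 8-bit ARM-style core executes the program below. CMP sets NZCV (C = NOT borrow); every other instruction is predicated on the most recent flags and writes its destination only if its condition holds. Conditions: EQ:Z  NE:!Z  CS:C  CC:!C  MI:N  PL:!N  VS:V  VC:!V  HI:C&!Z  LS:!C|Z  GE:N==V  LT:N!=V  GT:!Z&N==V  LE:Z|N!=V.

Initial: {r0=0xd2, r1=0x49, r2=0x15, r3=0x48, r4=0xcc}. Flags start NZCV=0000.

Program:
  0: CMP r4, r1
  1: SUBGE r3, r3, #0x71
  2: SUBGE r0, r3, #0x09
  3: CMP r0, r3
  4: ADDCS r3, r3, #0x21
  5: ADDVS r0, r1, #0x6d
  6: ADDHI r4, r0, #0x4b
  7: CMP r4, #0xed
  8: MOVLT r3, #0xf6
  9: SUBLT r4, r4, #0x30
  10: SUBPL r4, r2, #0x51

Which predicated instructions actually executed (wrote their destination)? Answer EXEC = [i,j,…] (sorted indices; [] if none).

[0] flags=1010 → (cmp)
[1] flags=1010 GE?F → skip
[2] flags=1010 GE?F → skip
[3] flags=1010 → (cmp)
[4] flags=1010 CS?T → r3=0x69
[5] flags=1010 VS?F → skip
[6] flags=1010 HI?T → r4=0x1d
[7] flags=0000 → (cmp)
[8] flags=0000 LT?F → skip
[9] flags=0000 LT?F → skip
[10] flags=0000 PL?T → r4=0xc4

EXEC = [4,6,10]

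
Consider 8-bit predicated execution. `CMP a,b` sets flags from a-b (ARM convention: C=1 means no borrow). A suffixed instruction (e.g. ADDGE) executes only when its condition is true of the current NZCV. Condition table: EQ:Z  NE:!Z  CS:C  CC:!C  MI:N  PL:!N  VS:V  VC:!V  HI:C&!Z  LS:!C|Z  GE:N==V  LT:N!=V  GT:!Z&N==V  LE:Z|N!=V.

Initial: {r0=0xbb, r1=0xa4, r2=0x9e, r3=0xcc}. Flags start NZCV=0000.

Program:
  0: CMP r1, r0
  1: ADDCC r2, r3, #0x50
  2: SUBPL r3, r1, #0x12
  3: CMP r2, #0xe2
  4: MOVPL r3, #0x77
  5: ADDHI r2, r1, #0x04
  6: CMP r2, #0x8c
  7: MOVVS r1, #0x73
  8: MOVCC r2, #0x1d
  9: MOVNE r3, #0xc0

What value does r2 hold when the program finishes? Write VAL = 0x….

VAL = 0x1d

[0] flags=1000 → (cmp)
[1] flags=1000 CC?T → r2=0x1c
[2] flags=1000 PL?F → skip
[3] flags=0000 → (cmp)
[4] flags=0000 PL?T → r3=0x77
[5] flags=0000 HI?F → skip
[6] flags=1001 → (cmp)
[7] flags=1001 VS?T → r1=0x73
[8] flags=1001 CC?T → r2=0x1d
[9] flags=1001 NE?T → r3=0xc0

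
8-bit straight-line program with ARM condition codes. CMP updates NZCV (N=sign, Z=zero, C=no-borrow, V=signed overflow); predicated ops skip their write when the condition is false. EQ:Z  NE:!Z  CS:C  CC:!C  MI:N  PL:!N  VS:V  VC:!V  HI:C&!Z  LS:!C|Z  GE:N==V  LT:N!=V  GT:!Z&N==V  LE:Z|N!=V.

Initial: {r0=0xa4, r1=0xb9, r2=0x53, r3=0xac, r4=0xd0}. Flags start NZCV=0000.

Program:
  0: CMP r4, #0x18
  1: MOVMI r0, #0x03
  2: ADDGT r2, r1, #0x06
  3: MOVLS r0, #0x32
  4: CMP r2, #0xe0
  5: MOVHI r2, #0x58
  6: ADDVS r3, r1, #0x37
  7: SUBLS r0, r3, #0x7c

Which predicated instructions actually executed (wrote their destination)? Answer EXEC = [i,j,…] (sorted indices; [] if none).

EXEC = [1,7]

[0] flags=1010 → (cmp)
[1] flags=1010 MI?T → r0=0x03
[2] flags=1010 GT?F → skip
[3] flags=1010 LS?F → skip
[4] flags=0000 → (cmp)
[5] flags=0000 HI?F → skip
[6] flags=0000 VS?F → skip
[7] flags=0000 LS?T → r0=0x30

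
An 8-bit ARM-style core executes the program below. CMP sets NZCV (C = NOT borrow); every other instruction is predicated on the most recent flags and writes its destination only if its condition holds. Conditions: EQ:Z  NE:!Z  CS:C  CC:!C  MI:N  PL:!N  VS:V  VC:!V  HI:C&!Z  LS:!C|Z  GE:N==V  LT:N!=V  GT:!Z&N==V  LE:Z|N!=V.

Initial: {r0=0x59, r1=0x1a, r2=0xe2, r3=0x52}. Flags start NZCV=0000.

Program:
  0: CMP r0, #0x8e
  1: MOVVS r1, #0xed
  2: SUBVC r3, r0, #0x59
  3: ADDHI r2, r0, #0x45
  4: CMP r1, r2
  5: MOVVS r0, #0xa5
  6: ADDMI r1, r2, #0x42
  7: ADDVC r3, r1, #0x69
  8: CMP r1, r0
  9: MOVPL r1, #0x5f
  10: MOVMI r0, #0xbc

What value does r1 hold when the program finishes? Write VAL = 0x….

[0] flags=1001 → (cmp)
[1] flags=1001 VS?T → r1=0xed
[2] flags=1001 VC?F → skip
[3] flags=1001 HI?F → skip
[4] flags=0010 → (cmp)
[5] flags=0010 VS?F → skip
[6] flags=0010 MI?F → skip
[7] flags=0010 VC?T → r3=0x56
[8] flags=1010 → (cmp)
[9] flags=1010 PL?F → skip
[10] flags=1010 MI?T → r0=0xbc

VAL = 0xed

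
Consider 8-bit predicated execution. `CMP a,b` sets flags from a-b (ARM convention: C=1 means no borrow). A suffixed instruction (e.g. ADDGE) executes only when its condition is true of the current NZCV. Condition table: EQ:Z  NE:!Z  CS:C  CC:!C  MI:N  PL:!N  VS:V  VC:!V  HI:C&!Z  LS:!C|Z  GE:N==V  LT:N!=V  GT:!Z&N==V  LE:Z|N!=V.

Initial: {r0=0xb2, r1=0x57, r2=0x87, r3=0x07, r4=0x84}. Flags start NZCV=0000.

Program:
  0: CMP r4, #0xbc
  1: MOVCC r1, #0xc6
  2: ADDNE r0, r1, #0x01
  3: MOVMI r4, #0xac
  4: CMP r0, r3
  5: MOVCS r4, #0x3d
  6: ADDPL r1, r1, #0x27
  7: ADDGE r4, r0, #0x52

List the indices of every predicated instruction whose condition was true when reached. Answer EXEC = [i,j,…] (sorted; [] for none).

0: ✓ CMP  NZCV=1000
1: ✓ MOVCC  r1←0xc6
2: ✓ ADDNE  r0←0xc7
3: ✓ MOVMI  r4←0xac
4: ✓ CMP  NZCV=1010
5: ✓ MOVCS  r4←0x3d
6: · ADDPL
7: · ADDGE

EXEC = [1,2,3,5]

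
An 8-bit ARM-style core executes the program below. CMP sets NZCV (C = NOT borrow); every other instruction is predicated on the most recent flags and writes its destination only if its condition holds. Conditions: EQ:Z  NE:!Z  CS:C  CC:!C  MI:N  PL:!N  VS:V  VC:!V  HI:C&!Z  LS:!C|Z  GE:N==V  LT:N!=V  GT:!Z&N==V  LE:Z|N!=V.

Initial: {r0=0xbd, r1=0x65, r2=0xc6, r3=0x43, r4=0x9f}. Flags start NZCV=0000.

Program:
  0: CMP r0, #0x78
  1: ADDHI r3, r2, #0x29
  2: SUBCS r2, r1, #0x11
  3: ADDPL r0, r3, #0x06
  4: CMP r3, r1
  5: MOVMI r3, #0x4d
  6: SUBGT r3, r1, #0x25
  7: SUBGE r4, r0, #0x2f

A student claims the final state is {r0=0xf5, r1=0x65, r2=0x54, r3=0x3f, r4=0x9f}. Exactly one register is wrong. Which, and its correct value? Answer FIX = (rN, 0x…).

FIX = (r3, 0x4d)

0: ✓ CMP  NZCV=0011
1: ✓ ADDHI  r3←0xef
2: ✓ SUBCS  r2←0x54
3: ✓ ADDPL  r0←0xf5
4: ✓ CMP  NZCV=1010
5: ✓ MOVMI  r3←0x4d
6: · SUBGT
7: · SUBGE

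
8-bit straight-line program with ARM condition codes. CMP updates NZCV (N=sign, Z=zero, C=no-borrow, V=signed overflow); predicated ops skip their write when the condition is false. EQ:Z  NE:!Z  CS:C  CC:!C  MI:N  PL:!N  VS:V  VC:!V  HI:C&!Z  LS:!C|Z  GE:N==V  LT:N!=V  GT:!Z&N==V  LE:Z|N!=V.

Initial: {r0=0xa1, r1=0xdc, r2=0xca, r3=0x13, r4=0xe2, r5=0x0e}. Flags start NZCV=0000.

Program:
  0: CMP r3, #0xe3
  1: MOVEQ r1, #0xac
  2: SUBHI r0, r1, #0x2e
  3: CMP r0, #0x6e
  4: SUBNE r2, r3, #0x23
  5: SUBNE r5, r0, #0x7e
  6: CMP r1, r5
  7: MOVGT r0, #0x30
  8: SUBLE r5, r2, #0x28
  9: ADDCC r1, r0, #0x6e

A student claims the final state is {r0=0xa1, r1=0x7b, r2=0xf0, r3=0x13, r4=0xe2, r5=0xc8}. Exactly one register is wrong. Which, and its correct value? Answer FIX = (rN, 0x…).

FIX = (r1, 0xdc)

0: ✓ CMP  NZCV=0000
1: · MOVEQ
2: · SUBHI
3: ✓ CMP  NZCV=0011
4: ✓ SUBNE  r2←0xf0
5: ✓ SUBNE  r5←0x23
6: ✓ CMP  NZCV=1010
7: · MOVGT
8: ✓ SUBLE  r5←0xc8
9: · ADDCC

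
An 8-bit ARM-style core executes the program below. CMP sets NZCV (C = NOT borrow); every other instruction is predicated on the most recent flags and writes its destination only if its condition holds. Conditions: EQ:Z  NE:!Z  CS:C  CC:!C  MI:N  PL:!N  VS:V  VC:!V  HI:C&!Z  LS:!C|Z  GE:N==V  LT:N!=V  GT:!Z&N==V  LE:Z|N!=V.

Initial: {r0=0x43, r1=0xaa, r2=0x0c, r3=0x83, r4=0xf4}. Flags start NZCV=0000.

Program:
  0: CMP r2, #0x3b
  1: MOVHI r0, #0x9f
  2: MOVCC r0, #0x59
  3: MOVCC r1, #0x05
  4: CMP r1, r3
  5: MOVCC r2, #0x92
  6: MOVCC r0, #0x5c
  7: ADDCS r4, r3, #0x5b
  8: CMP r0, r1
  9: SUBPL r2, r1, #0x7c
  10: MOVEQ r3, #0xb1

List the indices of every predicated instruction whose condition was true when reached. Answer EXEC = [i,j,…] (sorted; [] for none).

EXEC = [2,3,5,6,9]

0: ✓ CMP  NZCV=1000
1: · MOVHI
2: ✓ MOVCC  r0←0x59
3: ✓ MOVCC  r1←0x05
4: ✓ CMP  NZCV=1001
5: ✓ MOVCC  r2←0x92
6: ✓ MOVCC  r0←0x5c
7: · ADDCS
8: ✓ CMP  NZCV=0010
9: ✓ SUBPL  r2←0x89
10: · MOVEQ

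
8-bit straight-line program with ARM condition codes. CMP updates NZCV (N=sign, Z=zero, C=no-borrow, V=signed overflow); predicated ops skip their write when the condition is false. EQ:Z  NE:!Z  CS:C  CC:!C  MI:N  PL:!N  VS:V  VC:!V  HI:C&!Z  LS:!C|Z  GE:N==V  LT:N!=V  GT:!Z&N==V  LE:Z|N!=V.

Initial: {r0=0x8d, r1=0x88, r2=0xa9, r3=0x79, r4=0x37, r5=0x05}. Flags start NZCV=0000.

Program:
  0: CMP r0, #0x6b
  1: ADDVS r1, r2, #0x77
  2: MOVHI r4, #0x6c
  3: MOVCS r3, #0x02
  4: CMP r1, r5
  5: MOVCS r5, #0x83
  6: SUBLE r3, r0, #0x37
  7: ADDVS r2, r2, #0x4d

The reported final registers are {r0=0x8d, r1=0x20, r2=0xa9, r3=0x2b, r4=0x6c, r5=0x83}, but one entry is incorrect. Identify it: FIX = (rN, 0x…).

FIX = (r3, 0x02)

0: ✓ CMP  NZCV=0011
1: ✓ ADDVS  r1←0x20
2: ✓ MOVHI  r4←0x6c
3: ✓ MOVCS  r3←0x02
4: ✓ CMP  NZCV=0010
5: ✓ MOVCS  r5←0x83
6: · SUBLE
7: · ADDVS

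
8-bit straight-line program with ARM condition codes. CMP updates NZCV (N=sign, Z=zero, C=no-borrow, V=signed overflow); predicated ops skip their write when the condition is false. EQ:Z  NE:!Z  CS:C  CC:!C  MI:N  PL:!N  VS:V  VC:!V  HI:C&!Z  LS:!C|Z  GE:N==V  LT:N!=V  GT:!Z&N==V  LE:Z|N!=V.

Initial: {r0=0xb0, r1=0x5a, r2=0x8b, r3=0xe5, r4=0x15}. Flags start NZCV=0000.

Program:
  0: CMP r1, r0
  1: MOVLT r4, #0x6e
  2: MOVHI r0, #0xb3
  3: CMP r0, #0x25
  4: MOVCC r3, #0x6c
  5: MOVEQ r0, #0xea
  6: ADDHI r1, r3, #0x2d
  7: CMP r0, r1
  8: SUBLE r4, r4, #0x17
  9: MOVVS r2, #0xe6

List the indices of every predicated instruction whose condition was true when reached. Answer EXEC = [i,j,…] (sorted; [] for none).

0: ✓ CMP  NZCV=1001
1: · MOVLT
2: · MOVHI
3: ✓ CMP  NZCV=1010
4: · MOVCC
5: · MOVEQ
6: ✓ ADDHI  r1←0x12
7: ✓ CMP  NZCV=1010
8: ✓ SUBLE  r4←0xfe
9: · MOVVS

EXEC = [6,8]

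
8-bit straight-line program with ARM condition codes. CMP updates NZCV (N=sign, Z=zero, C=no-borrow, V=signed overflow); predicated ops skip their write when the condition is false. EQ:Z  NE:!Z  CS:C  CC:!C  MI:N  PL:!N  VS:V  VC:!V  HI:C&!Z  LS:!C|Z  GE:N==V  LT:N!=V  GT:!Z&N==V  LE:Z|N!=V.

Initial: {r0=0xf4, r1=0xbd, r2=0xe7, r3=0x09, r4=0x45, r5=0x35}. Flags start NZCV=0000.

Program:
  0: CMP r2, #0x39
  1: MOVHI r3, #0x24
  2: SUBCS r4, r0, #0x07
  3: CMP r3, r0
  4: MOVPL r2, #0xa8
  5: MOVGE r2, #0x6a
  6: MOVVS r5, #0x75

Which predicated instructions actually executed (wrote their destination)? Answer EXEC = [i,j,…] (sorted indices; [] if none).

[0] flags=1010 → (cmp)
[1] flags=1010 HI?T → r3=0x24
[2] flags=1010 CS?T → r4=0xed
[3] flags=0000 → (cmp)
[4] flags=0000 PL?T → r2=0xa8
[5] flags=0000 GE?T → r2=0x6a
[6] flags=0000 VS?F → skip

EXEC = [1,2,4,5]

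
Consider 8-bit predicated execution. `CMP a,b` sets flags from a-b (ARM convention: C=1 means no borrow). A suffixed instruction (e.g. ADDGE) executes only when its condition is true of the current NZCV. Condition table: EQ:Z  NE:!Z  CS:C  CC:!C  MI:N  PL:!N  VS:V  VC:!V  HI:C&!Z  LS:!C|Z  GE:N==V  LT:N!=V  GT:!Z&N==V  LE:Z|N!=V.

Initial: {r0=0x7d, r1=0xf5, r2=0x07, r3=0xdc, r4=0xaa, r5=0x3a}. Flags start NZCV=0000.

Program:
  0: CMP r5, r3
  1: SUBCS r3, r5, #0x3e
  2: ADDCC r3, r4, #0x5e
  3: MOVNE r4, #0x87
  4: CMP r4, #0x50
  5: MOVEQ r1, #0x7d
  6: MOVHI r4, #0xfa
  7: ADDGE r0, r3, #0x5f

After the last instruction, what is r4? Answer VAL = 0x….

VAL = 0xfa

0: ✓ CMP  NZCV=0000
1: · SUBCS
2: ✓ ADDCC  r3←0x08
3: ✓ MOVNE  r4←0x87
4: ✓ CMP  NZCV=0011
5: · MOVEQ
6: ✓ MOVHI  r4←0xfa
7: · ADDGE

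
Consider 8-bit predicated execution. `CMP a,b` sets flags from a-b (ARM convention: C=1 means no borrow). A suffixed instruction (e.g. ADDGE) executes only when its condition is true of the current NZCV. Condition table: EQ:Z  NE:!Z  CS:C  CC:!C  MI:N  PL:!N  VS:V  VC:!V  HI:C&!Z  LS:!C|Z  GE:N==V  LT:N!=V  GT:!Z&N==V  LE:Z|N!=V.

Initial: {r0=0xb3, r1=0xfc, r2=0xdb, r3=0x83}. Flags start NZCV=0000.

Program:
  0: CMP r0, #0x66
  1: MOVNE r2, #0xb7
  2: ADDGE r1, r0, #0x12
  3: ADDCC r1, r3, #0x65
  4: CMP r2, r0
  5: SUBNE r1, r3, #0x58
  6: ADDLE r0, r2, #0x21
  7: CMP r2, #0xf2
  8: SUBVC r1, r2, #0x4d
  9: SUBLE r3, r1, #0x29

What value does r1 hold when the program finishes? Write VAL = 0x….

VAL = 0x6a

0: ✓ CMP  NZCV=0011
1: ✓ MOVNE  r2←0xb7
2: · ADDGE
3: · ADDCC
4: ✓ CMP  NZCV=0010
5: ✓ SUBNE  r1←0x2b
6: · ADDLE
7: ✓ CMP  NZCV=1000
8: ✓ SUBVC  r1←0x6a
9: ✓ SUBLE  r3←0x41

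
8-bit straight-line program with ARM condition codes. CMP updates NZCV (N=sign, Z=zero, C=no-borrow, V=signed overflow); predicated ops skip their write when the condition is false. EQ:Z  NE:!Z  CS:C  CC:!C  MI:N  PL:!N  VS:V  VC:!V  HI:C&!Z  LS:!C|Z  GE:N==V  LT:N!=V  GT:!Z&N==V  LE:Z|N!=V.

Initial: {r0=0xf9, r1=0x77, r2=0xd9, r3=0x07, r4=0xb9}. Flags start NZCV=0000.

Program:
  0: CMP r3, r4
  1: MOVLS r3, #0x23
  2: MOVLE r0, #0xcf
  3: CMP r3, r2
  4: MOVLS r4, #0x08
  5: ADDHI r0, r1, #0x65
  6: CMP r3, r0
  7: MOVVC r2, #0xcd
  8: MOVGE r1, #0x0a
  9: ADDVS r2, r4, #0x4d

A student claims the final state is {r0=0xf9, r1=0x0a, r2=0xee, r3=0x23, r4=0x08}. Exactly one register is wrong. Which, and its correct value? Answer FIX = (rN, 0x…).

FIX = (r2, 0xcd)

0: ✓ CMP  NZCV=0000
1: ✓ MOVLS  r3←0x23
2: · MOVLE
3: ✓ CMP  NZCV=0000
4: ✓ MOVLS  r4←0x08
5: · ADDHI
6: ✓ CMP  NZCV=0000
7: ✓ MOVVC  r2←0xcd
8: ✓ MOVGE  r1←0x0a
9: · ADDVS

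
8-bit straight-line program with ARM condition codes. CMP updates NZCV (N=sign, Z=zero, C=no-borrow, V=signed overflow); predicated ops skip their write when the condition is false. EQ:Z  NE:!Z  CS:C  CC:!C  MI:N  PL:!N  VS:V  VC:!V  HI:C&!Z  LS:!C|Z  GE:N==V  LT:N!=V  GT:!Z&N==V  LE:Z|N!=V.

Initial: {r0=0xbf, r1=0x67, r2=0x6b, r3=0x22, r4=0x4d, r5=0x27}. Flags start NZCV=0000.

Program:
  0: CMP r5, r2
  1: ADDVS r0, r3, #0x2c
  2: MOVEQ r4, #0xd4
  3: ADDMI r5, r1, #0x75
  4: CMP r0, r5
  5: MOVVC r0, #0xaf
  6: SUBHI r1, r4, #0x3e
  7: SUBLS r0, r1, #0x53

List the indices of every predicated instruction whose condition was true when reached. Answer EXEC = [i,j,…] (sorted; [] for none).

0: ✓ CMP  NZCV=1000
1: · ADDVS
2: · MOVEQ
3: ✓ ADDMI  r5←0xdc
4: ✓ CMP  NZCV=1000
5: ✓ MOVVC  r0←0xaf
6: · SUBHI
7: ✓ SUBLS  r0←0x14

EXEC = [3,5,7]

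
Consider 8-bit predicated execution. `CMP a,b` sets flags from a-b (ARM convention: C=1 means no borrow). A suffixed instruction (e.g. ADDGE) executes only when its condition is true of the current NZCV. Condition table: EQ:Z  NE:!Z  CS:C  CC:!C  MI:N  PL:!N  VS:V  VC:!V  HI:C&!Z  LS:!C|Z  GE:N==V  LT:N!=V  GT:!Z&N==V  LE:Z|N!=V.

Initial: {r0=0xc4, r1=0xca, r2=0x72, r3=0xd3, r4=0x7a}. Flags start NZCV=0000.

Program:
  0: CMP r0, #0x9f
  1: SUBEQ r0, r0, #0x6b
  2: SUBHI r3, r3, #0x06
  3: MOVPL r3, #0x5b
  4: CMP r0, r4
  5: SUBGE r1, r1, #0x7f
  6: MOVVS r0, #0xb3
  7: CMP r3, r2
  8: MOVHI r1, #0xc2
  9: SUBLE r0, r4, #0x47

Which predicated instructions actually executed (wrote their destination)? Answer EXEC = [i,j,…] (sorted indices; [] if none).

0: ✓ CMP  NZCV=0010
1: · SUBEQ
2: ✓ SUBHI  r3←0xcd
3: ✓ MOVPL  r3←0x5b
4: ✓ CMP  NZCV=0011
5: · SUBGE
6: ✓ MOVVS  r0←0xb3
7: ✓ CMP  NZCV=1000
8: · MOVHI
9: ✓ SUBLE  r0←0x33

EXEC = [2,3,6,9]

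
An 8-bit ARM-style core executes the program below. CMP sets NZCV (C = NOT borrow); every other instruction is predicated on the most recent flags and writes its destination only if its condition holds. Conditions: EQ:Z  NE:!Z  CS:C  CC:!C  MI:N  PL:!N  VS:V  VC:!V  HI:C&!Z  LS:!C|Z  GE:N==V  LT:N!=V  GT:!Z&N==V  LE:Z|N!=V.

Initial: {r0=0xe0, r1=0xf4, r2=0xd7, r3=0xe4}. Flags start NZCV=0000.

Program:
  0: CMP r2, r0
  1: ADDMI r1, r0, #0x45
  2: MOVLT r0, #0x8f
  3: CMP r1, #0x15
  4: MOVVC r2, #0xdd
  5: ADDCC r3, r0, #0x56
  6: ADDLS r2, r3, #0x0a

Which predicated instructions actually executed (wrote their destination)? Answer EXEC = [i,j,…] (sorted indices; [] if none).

[0] flags=1000 → (cmp)
[1] flags=1000 MI?T → r1=0x25
[2] flags=1000 LT?T → r0=0x8f
[3] flags=0010 → (cmp)
[4] flags=0010 VC?T → r2=0xdd
[5] flags=0010 CC?F → skip
[6] flags=0010 LS?F → skip

EXEC = [1,2,4]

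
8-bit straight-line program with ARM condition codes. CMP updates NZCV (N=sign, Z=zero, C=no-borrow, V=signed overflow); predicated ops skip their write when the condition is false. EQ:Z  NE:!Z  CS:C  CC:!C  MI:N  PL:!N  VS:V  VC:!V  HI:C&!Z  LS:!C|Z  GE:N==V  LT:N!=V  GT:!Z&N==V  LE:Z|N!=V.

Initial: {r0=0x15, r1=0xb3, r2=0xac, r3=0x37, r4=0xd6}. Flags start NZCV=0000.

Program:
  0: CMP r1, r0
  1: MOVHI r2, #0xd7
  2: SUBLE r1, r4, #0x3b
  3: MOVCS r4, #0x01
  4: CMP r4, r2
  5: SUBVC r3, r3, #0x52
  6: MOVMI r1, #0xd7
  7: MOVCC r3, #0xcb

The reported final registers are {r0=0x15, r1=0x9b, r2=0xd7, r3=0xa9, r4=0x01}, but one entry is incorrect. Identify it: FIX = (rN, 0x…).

FIX = (r3, 0xcb)

0: ✓ CMP  NZCV=1010
1: ✓ MOVHI  r2←0xd7
2: ✓ SUBLE  r1←0x9b
3: ✓ MOVCS  r4←0x01
4: ✓ CMP  NZCV=0000
5: ✓ SUBVC  r3←0xe5
6: · MOVMI
7: ✓ MOVCC  r3←0xcb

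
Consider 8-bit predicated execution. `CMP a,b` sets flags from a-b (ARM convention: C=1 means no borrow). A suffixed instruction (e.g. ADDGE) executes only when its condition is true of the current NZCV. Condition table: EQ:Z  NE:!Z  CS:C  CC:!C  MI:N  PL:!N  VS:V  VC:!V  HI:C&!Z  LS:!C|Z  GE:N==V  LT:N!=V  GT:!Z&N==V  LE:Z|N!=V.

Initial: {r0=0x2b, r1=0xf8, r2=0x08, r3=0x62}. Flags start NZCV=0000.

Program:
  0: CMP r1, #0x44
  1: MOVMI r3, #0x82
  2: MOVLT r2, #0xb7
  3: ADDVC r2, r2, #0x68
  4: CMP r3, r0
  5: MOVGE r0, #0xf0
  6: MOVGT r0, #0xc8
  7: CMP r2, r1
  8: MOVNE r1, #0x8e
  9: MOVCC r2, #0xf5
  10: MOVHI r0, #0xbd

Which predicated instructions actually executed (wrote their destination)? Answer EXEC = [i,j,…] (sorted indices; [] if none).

0: ✓ CMP  NZCV=1010
1: ✓ MOVMI  r3←0x82
2: ✓ MOVLT  r2←0xb7
3: ✓ ADDVC  r2←0x1f
4: ✓ CMP  NZCV=0011
5: · MOVGE
6: · MOVGT
7: ✓ CMP  NZCV=0000
8: ✓ MOVNE  r1←0x8e
9: ✓ MOVCC  r2←0xf5
10: · MOVHI

EXEC = [1,2,3,8,9]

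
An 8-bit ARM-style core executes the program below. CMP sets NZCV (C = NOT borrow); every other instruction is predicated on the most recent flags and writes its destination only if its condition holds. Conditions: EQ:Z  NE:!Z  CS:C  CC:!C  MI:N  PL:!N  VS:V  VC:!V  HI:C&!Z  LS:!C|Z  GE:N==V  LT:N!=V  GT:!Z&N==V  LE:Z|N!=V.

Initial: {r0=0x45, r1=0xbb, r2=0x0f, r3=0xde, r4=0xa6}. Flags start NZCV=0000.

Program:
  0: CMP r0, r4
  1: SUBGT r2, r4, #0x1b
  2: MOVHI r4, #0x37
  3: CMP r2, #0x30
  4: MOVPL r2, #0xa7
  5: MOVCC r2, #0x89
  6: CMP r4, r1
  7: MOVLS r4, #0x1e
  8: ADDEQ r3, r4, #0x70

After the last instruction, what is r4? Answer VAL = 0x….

[0] flags=1001 → (cmp)
[1] flags=1001 GT?T → r2=0x8b
[2] flags=1001 HI?F → skip
[3] flags=0011 → (cmp)
[4] flags=0011 PL?T → r2=0xa7
[5] flags=0011 CC?F → skip
[6] flags=1000 → (cmp)
[7] flags=1000 LS?T → r4=0x1e
[8] flags=1000 EQ?F → skip

VAL = 0x1e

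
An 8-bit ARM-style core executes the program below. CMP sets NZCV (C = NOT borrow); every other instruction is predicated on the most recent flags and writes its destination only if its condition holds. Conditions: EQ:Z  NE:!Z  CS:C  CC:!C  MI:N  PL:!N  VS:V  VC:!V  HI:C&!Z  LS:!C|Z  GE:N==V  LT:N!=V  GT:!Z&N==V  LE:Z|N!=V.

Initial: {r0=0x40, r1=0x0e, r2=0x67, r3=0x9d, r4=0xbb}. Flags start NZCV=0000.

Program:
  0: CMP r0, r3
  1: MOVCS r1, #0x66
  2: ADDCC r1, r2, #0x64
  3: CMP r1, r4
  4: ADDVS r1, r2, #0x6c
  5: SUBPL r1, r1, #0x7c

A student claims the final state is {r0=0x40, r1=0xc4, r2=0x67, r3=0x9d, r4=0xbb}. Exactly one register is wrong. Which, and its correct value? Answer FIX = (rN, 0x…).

FIX = (r1, 0x4f)

0: ✓ CMP  NZCV=1001
1: · MOVCS
2: ✓ ADDCC  r1←0xcb
3: ✓ CMP  NZCV=0010
4: · ADDVS
5: ✓ SUBPL  r1←0x4f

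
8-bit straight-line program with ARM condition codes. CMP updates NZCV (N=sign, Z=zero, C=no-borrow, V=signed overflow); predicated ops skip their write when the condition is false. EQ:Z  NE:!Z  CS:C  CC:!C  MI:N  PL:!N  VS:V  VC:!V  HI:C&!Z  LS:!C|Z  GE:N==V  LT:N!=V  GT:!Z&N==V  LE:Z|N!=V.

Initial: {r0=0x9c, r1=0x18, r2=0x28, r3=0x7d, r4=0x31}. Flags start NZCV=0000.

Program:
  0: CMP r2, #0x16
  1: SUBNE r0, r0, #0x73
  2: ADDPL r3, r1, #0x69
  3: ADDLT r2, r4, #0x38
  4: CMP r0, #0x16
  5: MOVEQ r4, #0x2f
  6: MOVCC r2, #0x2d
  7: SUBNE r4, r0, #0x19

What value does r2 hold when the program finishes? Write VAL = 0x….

VAL = 0x28

0: ✓ CMP  NZCV=0010
1: ✓ SUBNE  r0←0x29
2: ✓ ADDPL  r3←0x81
3: · ADDLT
4: ✓ CMP  NZCV=0010
5: · MOVEQ
6: · MOVCC
7: ✓ SUBNE  r4←0x10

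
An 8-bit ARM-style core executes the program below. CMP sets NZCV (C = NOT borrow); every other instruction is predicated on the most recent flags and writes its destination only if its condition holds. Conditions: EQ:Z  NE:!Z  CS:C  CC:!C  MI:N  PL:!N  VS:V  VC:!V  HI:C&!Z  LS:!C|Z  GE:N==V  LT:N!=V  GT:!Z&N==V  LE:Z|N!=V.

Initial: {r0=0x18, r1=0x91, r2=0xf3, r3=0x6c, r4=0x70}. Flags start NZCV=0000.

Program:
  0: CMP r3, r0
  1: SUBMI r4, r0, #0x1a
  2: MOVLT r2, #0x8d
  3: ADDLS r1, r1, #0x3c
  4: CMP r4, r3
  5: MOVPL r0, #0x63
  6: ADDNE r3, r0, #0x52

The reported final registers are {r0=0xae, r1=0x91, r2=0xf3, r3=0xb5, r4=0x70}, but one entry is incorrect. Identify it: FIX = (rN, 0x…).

0: ✓ CMP  NZCV=0010
1: · SUBMI
2: · MOVLT
3: · ADDLS
4: ✓ CMP  NZCV=0010
5: ✓ MOVPL  r0←0x63
6: ✓ ADDNE  r3←0xb5

FIX = (r0, 0x63)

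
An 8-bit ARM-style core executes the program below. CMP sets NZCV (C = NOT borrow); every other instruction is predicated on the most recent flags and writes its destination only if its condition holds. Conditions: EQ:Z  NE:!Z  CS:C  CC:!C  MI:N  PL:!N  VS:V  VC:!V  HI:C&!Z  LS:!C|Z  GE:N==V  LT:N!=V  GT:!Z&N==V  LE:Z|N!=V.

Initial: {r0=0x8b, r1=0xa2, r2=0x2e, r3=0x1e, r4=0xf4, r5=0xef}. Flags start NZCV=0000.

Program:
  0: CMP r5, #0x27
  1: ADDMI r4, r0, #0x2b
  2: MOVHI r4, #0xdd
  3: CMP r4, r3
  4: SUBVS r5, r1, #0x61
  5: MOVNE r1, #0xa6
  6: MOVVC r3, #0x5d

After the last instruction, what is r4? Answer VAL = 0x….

VAL = 0xdd

[0] flags=1010 → (cmp)
[1] flags=1010 MI?T → r4=0xb6
[2] flags=1010 HI?T → r4=0xdd
[3] flags=1010 → (cmp)
[4] flags=1010 VS?F → skip
[5] flags=1010 NE?T → r1=0xa6
[6] flags=1010 VC?T → r3=0x5d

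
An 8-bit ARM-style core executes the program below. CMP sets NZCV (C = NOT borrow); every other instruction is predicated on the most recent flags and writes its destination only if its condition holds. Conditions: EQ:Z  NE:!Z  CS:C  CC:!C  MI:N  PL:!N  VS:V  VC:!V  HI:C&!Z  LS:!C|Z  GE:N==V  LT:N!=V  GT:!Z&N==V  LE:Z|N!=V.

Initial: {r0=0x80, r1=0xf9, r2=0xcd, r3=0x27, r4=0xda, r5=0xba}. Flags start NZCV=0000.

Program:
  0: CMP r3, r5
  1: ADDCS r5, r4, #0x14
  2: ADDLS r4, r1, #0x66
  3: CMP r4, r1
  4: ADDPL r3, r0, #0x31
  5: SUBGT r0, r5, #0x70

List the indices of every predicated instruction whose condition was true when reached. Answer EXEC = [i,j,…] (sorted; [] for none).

[0] flags=0000 → (cmp)
[1] flags=0000 CS?F → skip
[2] flags=0000 LS?T → r4=0x5f
[3] flags=0000 → (cmp)
[4] flags=0000 PL?T → r3=0xb1
[5] flags=0000 GT?T → r0=0x4a

EXEC = [2,4,5]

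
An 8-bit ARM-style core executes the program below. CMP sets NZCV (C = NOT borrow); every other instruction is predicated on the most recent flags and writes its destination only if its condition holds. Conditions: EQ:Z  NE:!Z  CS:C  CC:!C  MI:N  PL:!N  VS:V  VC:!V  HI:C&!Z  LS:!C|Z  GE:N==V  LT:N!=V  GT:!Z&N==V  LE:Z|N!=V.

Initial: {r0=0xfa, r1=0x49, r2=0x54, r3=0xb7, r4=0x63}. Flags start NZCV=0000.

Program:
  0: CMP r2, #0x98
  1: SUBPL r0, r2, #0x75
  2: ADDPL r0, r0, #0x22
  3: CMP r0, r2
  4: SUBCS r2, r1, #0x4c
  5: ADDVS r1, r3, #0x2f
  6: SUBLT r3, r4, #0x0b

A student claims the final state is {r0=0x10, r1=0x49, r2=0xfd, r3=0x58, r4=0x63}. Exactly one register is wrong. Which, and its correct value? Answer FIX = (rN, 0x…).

FIX = (r0, 0xfa)

0: ✓ CMP  NZCV=1001
1: · SUBPL
2: · ADDPL
3: ✓ CMP  NZCV=1010
4: ✓ SUBCS  r2←0xfd
5: · ADDVS
6: ✓ SUBLT  r3←0x58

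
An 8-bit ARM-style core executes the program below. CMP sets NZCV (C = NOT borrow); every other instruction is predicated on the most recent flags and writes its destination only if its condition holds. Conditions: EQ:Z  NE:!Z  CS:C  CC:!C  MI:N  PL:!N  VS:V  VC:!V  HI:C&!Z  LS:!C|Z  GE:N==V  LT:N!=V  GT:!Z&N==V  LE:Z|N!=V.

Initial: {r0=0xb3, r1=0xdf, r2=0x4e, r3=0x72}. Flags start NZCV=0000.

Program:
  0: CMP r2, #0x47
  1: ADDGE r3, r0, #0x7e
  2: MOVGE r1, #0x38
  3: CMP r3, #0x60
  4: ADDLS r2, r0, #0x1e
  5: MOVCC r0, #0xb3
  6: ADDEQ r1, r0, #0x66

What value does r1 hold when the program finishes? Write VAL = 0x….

VAL = 0x38

[0] flags=0010 → (cmp)
[1] flags=0010 GE?T → r3=0x31
[2] flags=0010 GE?T → r1=0x38
[3] flags=1000 → (cmp)
[4] flags=1000 LS?T → r2=0xd1
[5] flags=1000 CC?T → r0=0xb3
[6] flags=1000 EQ?F → skip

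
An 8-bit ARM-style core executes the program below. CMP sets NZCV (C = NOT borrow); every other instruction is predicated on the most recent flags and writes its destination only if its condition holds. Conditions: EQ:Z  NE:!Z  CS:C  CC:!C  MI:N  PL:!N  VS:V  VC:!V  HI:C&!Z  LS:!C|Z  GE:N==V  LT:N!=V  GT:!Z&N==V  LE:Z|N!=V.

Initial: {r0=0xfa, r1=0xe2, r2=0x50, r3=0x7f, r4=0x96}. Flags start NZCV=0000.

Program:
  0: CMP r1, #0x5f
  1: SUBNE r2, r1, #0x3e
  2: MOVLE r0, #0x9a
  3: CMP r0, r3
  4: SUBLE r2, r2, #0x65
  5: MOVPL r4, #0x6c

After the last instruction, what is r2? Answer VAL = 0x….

0: ✓ CMP  NZCV=1010
1: ✓ SUBNE  r2←0xa4
2: ✓ MOVLE  r0←0x9a
3: ✓ CMP  NZCV=0011
4: ✓ SUBLE  r2←0x3f
5: ✓ MOVPL  r4←0x6c

VAL = 0x3f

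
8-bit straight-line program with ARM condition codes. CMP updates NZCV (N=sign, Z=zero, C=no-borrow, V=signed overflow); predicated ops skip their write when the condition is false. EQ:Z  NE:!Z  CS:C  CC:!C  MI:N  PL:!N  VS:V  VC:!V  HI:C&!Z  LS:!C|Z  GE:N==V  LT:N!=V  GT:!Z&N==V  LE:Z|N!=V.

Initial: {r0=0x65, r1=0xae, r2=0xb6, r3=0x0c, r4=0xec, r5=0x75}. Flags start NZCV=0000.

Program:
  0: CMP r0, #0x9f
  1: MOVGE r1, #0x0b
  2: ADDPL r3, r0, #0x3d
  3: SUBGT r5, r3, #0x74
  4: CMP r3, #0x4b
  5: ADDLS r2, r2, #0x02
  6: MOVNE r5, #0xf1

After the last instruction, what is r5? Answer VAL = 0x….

[0] flags=1001 → (cmp)
[1] flags=1001 GE?T → r1=0x0b
[2] flags=1001 PL?F → skip
[3] flags=1001 GT?T → r5=0x98
[4] flags=1000 → (cmp)
[5] flags=1000 LS?T → r2=0xb8
[6] flags=1000 NE?T → r5=0xf1

VAL = 0xf1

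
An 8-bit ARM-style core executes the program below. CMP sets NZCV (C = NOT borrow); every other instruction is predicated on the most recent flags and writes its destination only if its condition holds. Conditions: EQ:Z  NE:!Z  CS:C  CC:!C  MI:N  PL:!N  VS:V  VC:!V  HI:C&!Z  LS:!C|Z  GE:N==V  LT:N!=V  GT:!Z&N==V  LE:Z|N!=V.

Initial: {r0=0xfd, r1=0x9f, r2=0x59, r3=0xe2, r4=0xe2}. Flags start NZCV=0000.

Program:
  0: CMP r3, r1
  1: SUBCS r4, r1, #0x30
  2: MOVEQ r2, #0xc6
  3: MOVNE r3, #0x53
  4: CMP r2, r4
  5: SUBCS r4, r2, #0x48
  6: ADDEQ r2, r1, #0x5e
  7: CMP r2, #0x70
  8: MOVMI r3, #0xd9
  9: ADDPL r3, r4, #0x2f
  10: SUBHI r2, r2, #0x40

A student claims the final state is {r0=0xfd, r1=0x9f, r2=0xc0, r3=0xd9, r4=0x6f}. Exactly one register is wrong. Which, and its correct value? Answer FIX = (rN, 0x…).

0: ✓ CMP  NZCV=0010
1: ✓ SUBCS  r4←0x6f
2: · MOVEQ
3: ✓ MOVNE  r3←0x53
4: ✓ CMP  NZCV=1000
5: · SUBCS
6: · ADDEQ
7: ✓ CMP  NZCV=1000
8: ✓ MOVMI  r3←0xd9
9: · ADDPL
10: · SUBHI

FIX = (r2, 0x59)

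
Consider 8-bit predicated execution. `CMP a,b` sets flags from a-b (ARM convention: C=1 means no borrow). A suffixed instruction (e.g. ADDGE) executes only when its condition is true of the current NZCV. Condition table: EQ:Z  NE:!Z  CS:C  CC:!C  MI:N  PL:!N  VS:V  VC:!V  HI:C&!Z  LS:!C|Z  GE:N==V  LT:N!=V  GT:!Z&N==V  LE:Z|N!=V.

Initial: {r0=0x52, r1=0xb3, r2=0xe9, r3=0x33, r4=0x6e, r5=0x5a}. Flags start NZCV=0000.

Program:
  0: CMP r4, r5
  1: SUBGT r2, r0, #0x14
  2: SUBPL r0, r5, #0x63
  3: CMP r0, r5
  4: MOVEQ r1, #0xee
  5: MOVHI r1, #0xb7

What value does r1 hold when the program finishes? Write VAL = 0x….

[0] flags=0010 → (cmp)
[1] flags=0010 GT?T → r2=0x3e
[2] flags=0010 PL?T → r0=0xf7
[3] flags=1010 → (cmp)
[4] flags=1010 EQ?F → skip
[5] flags=1010 HI?T → r1=0xb7

VAL = 0xb7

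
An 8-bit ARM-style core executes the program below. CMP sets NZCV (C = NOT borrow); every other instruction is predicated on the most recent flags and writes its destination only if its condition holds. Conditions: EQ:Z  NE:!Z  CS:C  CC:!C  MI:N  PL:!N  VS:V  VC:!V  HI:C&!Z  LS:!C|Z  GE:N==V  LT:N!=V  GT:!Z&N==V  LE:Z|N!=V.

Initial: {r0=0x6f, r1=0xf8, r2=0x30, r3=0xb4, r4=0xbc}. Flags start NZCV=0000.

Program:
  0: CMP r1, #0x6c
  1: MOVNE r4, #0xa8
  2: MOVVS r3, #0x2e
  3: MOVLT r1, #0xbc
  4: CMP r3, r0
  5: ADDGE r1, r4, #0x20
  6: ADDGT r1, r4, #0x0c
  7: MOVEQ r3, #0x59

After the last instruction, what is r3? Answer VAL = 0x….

[0] flags=1010 → (cmp)
[1] flags=1010 NE?T → r4=0xa8
[2] flags=1010 VS?F → skip
[3] flags=1010 LT?T → r1=0xbc
[4] flags=0011 → (cmp)
[5] flags=0011 GE?F → skip
[6] flags=0011 GT?F → skip
[7] flags=0011 EQ?F → skip

VAL = 0xb4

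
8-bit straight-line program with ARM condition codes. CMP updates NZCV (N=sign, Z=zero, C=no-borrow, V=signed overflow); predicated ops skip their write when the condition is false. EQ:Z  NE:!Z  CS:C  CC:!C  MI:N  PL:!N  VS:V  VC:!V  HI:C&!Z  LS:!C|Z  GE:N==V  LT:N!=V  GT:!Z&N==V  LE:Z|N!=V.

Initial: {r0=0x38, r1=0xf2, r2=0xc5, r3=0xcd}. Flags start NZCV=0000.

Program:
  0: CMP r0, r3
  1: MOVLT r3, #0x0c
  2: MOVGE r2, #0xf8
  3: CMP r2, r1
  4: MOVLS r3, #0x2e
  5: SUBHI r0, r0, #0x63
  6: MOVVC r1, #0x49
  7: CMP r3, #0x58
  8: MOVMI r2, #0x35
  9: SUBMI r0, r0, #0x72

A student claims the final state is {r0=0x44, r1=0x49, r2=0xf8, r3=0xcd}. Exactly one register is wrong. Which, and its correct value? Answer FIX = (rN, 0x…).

FIX = (r0, 0xd5)

0: ✓ CMP  NZCV=0000
1: · MOVLT
2: ✓ MOVGE  r2←0xf8
3: ✓ CMP  NZCV=0010
4: · MOVLS
5: ✓ SUBHI  r0←0xd5
6: ✓ MOVVC  r1←0x49
7: ✓ CMP  NZCV=0011
8: · MOVMI
9: · SUBMI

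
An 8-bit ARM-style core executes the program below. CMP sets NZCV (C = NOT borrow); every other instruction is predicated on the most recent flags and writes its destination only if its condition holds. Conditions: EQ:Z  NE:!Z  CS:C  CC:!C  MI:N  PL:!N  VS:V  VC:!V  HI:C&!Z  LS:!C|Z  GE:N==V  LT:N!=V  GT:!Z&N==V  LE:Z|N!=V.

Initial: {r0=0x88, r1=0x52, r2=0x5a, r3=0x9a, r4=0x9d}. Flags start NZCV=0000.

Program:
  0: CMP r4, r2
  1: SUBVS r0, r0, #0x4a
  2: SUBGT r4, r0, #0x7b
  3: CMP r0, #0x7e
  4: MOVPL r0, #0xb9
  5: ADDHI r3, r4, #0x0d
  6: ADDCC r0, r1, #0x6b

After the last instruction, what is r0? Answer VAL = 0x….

VAL = 0xbd

[0] flags=0011 → (cmp)
[1] flags=0011 VS?T → r0=0x3e
[2] flags=0011 GT?F → skip
[3] flags=1000 → (cmp)
[4] flags=1000 PL?F → skip
[5] flags=1000 HI?F → skip
[6] flags=1000 CC?T → r0=0xbd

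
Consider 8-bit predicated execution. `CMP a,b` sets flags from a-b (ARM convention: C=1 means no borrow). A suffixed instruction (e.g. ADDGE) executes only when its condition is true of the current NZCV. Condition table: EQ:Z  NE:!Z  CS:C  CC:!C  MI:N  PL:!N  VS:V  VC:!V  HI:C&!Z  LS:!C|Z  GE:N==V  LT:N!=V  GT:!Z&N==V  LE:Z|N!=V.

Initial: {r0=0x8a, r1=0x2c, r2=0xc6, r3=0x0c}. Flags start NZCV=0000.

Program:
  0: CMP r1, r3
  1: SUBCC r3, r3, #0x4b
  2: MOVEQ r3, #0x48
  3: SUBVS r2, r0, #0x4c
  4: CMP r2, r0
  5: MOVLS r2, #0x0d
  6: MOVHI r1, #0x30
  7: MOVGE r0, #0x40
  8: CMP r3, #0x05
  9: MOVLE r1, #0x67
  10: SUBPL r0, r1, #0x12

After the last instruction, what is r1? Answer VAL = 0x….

0: ✓ CMP  NZCV=0010
1: · SUBCC
2: · MOVEQ
3: · SUBVS
4: ✓ CMP  NZCV=0010
5: · MOVLS
6: ✓ MOVHI  r1←0x30
7: ✓ MOVGE  r0←0x40
8: ✓ CMP  NZCV=0010
9: · MOVLE
10: ✓ SUBPL  r0←0x1e

VAL = 0x30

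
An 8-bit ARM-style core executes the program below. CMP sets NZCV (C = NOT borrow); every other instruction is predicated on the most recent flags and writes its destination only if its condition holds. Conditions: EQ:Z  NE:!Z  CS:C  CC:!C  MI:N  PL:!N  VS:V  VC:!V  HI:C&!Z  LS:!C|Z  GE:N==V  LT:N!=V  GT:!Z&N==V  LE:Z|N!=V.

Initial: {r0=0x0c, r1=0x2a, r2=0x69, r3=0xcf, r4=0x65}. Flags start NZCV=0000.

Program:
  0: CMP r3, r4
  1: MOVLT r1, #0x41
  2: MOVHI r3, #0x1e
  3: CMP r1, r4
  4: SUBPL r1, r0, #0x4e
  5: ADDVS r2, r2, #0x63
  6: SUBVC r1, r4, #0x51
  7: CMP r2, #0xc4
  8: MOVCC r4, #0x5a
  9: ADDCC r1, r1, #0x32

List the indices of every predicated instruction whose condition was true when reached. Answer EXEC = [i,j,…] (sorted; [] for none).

0: ✓ CMP  NZCV=0011
1: ✓ MOVLT  r1←0x41
2: ✓ MOVHI  r3←0x1e
3: ✓ CMP  NZCV=1000
4: · SUBPL
5: · ADDVS
6: ✓ SUBVC  r1←0x14
7: ✓ CMP  NZCV=1001
8: ✓ MOVCC  r4←0x5a
9: ✓ ADDCC  r1←0x46

EXEC = [1,2,6,8,9]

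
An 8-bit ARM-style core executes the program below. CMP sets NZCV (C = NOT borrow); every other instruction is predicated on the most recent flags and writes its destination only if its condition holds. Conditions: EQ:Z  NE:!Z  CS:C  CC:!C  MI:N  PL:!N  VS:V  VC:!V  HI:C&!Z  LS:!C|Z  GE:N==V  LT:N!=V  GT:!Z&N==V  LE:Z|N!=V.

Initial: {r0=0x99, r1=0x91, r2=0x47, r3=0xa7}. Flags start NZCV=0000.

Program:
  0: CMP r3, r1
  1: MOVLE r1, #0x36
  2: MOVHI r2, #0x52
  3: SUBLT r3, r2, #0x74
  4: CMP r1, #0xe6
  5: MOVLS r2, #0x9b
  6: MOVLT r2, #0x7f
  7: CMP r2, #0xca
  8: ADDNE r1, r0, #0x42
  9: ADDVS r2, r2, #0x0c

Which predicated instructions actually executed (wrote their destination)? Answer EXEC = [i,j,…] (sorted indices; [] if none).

[0] flags=0010 → (cmp)
[1] flags=0010 LE?F → skip
[2] flags=0010 HI?T → r2=0x52
[3] flags=0010 LT?F → skip
[4] flags=1000 → (cmp)
[5] flags=1000 LS?T → r2=0x9b
[6] flags=1000 LT?T → r2=0x7f
[7] flags=1001 → (cmp)
[8] flags=1001 NE?T → r1=0xdb
[9] flags=1001 VS?T → r2=0x8b

EXEC = [2,5,6,8,9]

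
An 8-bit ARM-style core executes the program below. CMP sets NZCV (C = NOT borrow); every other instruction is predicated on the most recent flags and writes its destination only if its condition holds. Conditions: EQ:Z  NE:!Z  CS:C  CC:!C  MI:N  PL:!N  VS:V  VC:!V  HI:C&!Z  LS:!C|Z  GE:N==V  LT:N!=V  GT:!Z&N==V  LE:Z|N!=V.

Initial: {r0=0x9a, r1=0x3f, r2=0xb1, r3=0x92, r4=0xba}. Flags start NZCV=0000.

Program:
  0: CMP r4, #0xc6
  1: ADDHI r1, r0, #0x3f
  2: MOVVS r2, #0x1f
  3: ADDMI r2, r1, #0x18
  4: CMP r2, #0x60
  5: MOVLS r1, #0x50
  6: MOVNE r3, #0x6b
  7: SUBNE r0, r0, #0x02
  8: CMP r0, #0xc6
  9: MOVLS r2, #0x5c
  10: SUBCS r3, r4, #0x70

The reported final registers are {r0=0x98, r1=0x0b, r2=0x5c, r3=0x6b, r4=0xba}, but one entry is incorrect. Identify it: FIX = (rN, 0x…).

0: ✓ CMP  NZCV=1000
1: · ADDHI
2: · MOVVS
3: ✓ ADDMI  r2←0x57
4: ✓ CMP  NZCV=1000
5: ✓ MOVLS  r1←0x50
6: ✓ MOVNE  r3←0x6b
7: ✓ SUBNE  r0←0x98
8: ✓ CMP  NZCV=1000
9: ✓ MOVLS  r2←0x5c
10: · SUBCS

FIX = (r1, 0x50)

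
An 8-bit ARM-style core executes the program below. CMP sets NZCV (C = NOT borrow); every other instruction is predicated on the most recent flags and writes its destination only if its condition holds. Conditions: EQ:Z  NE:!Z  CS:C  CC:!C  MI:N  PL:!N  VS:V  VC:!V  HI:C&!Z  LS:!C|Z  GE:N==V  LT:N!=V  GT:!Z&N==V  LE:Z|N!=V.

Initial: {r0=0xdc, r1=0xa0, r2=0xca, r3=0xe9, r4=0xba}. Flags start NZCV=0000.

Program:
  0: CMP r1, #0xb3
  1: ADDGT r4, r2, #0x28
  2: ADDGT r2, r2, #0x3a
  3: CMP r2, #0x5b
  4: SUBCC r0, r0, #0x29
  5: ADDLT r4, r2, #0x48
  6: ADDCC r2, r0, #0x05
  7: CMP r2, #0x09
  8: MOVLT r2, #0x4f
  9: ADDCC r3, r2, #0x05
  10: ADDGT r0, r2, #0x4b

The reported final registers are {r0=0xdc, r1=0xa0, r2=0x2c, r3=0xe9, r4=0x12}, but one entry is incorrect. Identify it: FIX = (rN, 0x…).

0: ✓ CMP  NZCV=1000
1: · ADDGT
2: · ADDGT
3: ✓ CMP  NZCV=0011
4: · SUBCC
5: ✓ ADDLT  r4←0x12
6: · ADDCC
7: ✓ CMP  NZCV=1010
8: ✓ MOVLT  r2←0x4f
9: · ADDCC
10: · ADDGT

FIX = (r2, 0x4f)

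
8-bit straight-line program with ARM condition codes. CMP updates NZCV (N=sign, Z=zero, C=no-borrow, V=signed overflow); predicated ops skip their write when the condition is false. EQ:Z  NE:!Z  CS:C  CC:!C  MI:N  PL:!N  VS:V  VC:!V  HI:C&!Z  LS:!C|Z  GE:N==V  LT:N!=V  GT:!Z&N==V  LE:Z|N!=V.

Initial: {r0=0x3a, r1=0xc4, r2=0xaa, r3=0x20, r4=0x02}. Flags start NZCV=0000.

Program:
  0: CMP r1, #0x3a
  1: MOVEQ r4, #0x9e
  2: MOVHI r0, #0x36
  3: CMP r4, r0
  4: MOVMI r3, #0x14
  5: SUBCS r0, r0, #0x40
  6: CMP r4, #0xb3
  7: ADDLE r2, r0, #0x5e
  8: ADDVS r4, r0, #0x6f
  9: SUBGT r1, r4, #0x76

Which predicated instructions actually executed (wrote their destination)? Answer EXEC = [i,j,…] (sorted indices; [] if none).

EXEC = [2,4,9]

0: ✓ CMP  NZCV=1010
1: · MOVEQ
2: ✓ MOVHI  r0←0x36
3: ✓ CMP  NZCV=1000
4: ✓ MOVMI  r3←0x14
5: · SUBCS
6: ✓ CMP  NZCV=0000
7: · ADDLE
8: · ADDVS
9: ✓ SUBGT  r1←0x8c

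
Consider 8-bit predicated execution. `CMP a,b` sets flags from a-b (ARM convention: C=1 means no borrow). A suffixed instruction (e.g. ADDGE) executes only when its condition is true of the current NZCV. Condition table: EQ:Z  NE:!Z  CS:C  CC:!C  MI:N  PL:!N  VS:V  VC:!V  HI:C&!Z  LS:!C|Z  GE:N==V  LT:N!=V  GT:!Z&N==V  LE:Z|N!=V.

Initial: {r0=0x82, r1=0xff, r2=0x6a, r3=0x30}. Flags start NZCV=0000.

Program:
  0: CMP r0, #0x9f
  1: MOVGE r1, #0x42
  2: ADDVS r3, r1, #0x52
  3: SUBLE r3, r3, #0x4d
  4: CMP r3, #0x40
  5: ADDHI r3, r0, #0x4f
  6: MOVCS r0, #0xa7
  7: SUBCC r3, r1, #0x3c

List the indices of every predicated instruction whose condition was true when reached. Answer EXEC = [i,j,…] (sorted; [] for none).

0: ✓ CMP  NZCV=1000
1: · MOVGE
2: · ADDVS
3: ✓ SUBLE  r3←0xe3
4: ✓ CMP  NZCV=1010
5: ✓ ADDHI  r3←0xd1
6: ✓ MOVCS  r0←0xa7
7: · SUBCC

EXEC = [3,5,6]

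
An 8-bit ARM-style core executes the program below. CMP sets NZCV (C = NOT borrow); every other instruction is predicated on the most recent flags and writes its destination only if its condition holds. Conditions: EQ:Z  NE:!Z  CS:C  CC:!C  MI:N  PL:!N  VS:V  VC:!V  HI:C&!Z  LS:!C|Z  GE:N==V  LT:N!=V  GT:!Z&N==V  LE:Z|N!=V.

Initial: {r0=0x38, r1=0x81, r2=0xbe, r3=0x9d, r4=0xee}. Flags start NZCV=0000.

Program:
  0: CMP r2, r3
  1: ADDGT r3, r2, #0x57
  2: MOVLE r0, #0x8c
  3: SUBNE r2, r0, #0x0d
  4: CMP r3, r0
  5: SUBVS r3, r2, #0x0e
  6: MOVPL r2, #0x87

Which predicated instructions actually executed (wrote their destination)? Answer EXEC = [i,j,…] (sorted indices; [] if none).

[0] flags=0010 → (cmp)
[1] flags=0010 GT?T → r3=0x15
[2] flags=0010 LE?F → skip
[3] flags=0010 NE?T → r2=0x2b
[4] flags=1000 → (cmp)
[5] flags=1000 VS?F → skip
[6] flags=1000 PL?F → skip

EXEC = [1,3]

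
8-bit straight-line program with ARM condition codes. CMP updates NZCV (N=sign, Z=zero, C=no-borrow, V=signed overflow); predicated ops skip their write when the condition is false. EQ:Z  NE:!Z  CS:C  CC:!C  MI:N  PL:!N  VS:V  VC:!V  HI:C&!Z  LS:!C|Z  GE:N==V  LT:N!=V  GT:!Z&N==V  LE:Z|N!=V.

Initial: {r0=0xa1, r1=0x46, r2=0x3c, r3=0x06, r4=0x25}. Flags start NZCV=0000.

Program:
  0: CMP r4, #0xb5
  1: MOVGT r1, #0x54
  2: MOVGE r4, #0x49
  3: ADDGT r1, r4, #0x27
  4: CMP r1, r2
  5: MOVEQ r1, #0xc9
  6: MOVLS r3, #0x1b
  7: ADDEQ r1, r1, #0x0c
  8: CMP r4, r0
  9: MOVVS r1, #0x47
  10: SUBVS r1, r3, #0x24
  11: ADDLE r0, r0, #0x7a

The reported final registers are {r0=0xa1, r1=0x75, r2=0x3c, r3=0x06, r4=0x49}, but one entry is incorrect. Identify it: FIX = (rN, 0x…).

FIX = (r1, 0xe2)

0: ✓ CMP  NZCV=0000
1: ✓ MOVGT  r1←0x54
2: ✓ MOVGE  r4←0x49
3: ✓ ADDGT  r1←0x70
4: ✓ CMP  NZCV=0010
5: · MOVEQ
6: · MOVLS
7: · ADDEQ
8: ✓ CMP  NZCV=1001
9: ✓ MOVVS  r1←0x47
10: ✓ SUBVS  r1←0xe2
11: · ADDLE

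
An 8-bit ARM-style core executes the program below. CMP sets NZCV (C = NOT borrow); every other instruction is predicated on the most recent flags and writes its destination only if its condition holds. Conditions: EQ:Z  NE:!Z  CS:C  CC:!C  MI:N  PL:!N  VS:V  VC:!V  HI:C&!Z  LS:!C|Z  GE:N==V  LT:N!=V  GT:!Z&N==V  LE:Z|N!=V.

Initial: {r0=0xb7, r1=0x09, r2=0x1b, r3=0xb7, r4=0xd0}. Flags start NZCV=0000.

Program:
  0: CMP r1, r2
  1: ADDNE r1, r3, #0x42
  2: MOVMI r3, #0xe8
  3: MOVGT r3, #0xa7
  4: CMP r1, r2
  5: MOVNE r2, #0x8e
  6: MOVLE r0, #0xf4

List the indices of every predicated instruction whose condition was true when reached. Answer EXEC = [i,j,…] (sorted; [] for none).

EXEC = [1,2,5,6]

[0] flags=1000 → (cmp)
[1] flags=1000 NE?T → r1=0xf9
[2] flags=1000 MI?T → r3=0xe8
[3] flags=1000 GT?F → skip
[4] flags=1010 → (cmp)
[5] flags=1010 NE?T → r2=0x8e
[6] flags=1010 LE?T → r0=0xf4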